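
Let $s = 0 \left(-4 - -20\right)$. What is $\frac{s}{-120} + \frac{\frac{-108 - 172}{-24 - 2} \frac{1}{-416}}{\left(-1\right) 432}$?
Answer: $\frac{35}{584064} \approx 5.9925 \cdot 10^{-5}$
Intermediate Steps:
$s = 0$ ($s = 0 \left(-4 + 20\right) = 0 \cdot 16 = 0$)
$\frac{s}{-120} + \frac{\frac{-108 - 172}{-24 - 2} \frac{1}{-416}}{\left(-1\right) 432} = \frac{0}{-120} + \frac{\frac{-108 - 172}{-24 - 2} \frac{1}{-416}}{\left(-1\right) 432} = 0 \left(- \frac{1}{120}\right) + \frac{- \frac{280}{-26} \left(- \frac{1}{416}\right)}{-432} = 0 + \left(-280\right) \left(- \frac{1}{26}\right) \left(- \frac{1}{416}\right) \left(- \frac{1}{432}\right) = 0 + \frac{140}{13} \left(- \frac{1}{416}\right) \left(- \frac{1}{432}\right) = 0 - - \frac{35}{584064} = 0 + \frac{35}{584064} = \frac{35}{584064}$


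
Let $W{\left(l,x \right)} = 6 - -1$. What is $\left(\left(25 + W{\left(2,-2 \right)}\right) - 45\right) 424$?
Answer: $-5512$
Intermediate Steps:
$W{\left(l,x \right)} = 7$ ($W{\left(l,x \right)} = 6 + 1 = 7$)
$\left(\left(25 + W{\left(2,-2 \right)}\right) - 45\right) 424 = \left(\left(25 + 7\right) - 45\right) 424 = \left(32 - 45\right) 424 = \left(-13\right) 424 = -5512$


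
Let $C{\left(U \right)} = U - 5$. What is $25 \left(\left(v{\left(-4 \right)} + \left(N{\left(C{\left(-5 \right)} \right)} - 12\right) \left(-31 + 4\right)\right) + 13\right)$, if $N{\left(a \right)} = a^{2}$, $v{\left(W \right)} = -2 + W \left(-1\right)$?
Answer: $-59025$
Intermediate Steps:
$C{\left(U \right)} = -5 + U$
$v{\left(W \right)} = -2 - W$
$25 \left(\left(v{\left(-4 \right)} + \left(N{\left(C{\left(-5 \right)} \right)} - 12\right) \left(-31 + 4\right)\right) + 13\right) = 25 \left(\left(\left(-2 - -4\right) + \left(\left(-5 - 5\right)^{2} - 12\right) \left(-31 + 4\right)\right) + 13\right) = 25 \left(\left(\left(-2 + 4\right) + \left(\left(-10\right)^{2} - 12\right) \left(-27\right)\right) + 13\right) = 25 \left(\left(2 + \left(100 - 12\right) \left(-27\right)\right) + 13\right) = 25 \left(\left(2 + 88 \left(-27\right)\right) + 13\right) = 25 \left(\left(2 - 2376\right) + 13\right) = 25 \left(-2374 + 13\right) = 25 \left(-2361\right) = -59025$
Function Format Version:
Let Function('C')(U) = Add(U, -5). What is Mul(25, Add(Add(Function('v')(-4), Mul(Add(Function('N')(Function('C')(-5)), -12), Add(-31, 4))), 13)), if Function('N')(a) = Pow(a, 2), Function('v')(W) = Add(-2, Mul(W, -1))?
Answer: -59025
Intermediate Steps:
Function('C')(U) = Add(-5, U)
Function('v')(W) = Add(-2, Mul(-1, W))
Mul(25, Add(Add(Function('v')(-4), Mul(Add(Function('N')(Function('C')(-5)), -12), Add(-31, 4))), 13)) = Mul(25, Add(Add(Add(-2, Mul(-1, -4)), Mul(Add(Pow(Add(-5, -5), 2), -12), Add(-31, 4))), 13)) = Mul(25, Add(Add(Add(-2, 4), Mul(Add(Pow(-10, 2), -12), -27)), 13)) = Mul(25, Add(Add(2, Mul(Add(100, -12), -27)), 13)) = Mul(25, Add(Add(2, Mul(88, -27)), 13)) = Mul(25, Add(Add(2, -2376), 13)) = Mul(25, Add(-2374, 13)) = Mul(25, -2361) = -59025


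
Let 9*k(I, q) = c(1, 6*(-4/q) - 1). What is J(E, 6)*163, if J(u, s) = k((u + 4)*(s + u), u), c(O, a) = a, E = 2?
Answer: -2119/9 ≈ -235.44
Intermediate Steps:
k(I, q) = -1/9 - 8/(3*q) (k(I, q) = (6*(-4/q) - 1)/9 = (-24/q - 1)/9 = (-1 - 24/q)/9 = -1/9 - 8/(3*q))
J(u, s) = (-24 - u)/(9*u)
J(E, 6)*163 = ((1/9)*(-24 - 1*2)/2)*163 = ((1/9)*(1/2)*(-24 - 2))*163 = ((1/9)*(1/2)*(-26))*163 = -13/9*163 = -2119/9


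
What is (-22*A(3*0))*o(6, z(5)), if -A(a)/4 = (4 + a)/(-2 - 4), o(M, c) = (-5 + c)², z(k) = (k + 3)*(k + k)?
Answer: -330000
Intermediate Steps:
z(k) = 2*k*(3 + k) (z(k) = (3 + k)*(2*k) = 2*k*(3 + k))
A(a) = 8/3 + 2*a/3 (A(a) = -4*(4 + a)/(-2 - 4) = -4*(4 + a)/(-6) = -4*(4 + a)*(-1)/6 = -4*(-⅔ - a/6) = 8/3 + 2*a/3)
(-22*A(3*0))*o(6, z(5)) = (-22*(8/3 + 2*(3*0)/3))*(-5 + 2*5*(3 + 5))² = (-22*(8/3 + (⅔)*0))*(-5 + 2*5*8)² = (-22*(8/3 + 0))*(-5 + 80)² = -22*8/3*75² = -176/3*5625 = -330000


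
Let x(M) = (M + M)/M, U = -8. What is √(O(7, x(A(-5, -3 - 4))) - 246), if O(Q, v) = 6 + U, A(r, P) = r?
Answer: 2*I*√62 ≈ 15.748*I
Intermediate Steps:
x(M) = 2 (x(M) = (2*M)/M = 2)
O(Q, v) = -2 (O(Q, v) = 6 - 8 = -2)
√(O(7, x(A(-5, -3 - 4))) - 246) = √(-2 - 246) = √(-248) = 2*I*√62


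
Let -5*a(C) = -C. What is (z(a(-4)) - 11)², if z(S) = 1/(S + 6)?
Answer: 78961/676 ≈ 116.81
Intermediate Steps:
a(C) = C/5 (a(C) = -(-1)*C/5 = C/5)
z(S) = 1/(6 + S)
(z(a(-4)) - 11)² = (1/(6 + (⅕)*(-4)) - 11)² = (1/(6 - ⅘) - 11)² = (1/(26/5) - 11)² = (5/26 - 11)² = (-281/26)² = 78961/676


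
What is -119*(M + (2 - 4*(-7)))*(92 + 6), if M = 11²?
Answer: -1760962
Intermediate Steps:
M = 121
-119*(M + (2 - 4*(-7)))*(92 + 6) = -119*(121 + (2 - 4*(-7)))*(92 + 6) = -119*(121 + (2 + 28))*98 = -119*(121 + 30)*98 = -17969*98 = -119*14798 = -1760962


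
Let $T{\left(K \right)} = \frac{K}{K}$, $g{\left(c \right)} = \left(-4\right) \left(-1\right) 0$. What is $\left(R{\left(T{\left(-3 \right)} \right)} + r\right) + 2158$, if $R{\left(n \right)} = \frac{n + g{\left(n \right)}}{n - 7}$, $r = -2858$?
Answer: $- \frac{4201}{6} \approx -700.17$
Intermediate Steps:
$g{\left(c \right)} = 0$ ($g{\left(c \right)} = 4 \cdot 0 = 0$)
$T{\left(K \right)} = 1$
$R{\left(n \right)} = \frac{n}{-7 + n}$ ($R{\left(n \right)} = \frac{n + 0}{n - 7} = \frac{n}{-7 + n}$)
$\left(R{\left(T{\left(-3 \right)} \right)} + r\right) + 2158 = \left(1 \frac{1}{-7 + 1} - 2858\right) + 2158 = \left(1 \frac{1}{-6} - 2858\right) + 2158 = \left(1 \left(- \frac{1}{6}\right) - 2858\right) + 2158 = \left(- \frac{1}{6} - 2858\right) + 2158 = - \frac{17149}{6} + 2158 = - \frac{4201}{6}$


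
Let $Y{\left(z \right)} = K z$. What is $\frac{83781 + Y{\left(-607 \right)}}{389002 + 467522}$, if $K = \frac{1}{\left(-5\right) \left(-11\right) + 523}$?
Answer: $\frac{48424811}{495070872} \approx 0.097814$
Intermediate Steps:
$K = \frac{1}{578}$ ($K = \frac{1}{55 + 523} = \frac{1}{578} \approx 0.0017301$)
$Y{\left(z \right)} = \frac{z}{578}$
$\frac{83781 + Y{\left(-607 \right)}}{389002 + 467522} = \frac{83781 + \frac{1}{578} \left(-607\right)}{389002 + 467522} = \frac{83781 - \frac{607}{578}}{856524} = \frac{48424811}{578} \cdot \frac{1}{856524} = \frac{48424811}{495070872}$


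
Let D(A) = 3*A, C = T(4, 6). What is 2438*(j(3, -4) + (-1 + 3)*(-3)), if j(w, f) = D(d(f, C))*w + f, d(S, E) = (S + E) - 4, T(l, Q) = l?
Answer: -112148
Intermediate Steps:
C = 4
d(S, E) = -4 + E + S (d(S, E) = (E + S) - 4 = -4 + E + S)
j(w, f) = f + 3*f*w (j(w, f) = (3*(-4 + 4 + f))*w + f = (3*f)*w + f = 3*f*w + f = f + 3*f*w)
2438*(j(3, -4) + (-1 + 3)*(-3)) = 2438*(-4*(1 + 3*3) + (-1 + 3)*(-3)) = 2438*(-4*(1 + 9) + 2*(-3)) = 2438*(-4*10 - 6) = 2438*(-40 - 6) = 2438*(-46) = -112148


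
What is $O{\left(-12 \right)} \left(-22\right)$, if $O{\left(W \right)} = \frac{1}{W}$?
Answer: $\frac{11}{6} \approx 1.8333$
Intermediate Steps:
$O{\left(-12 \right)} \left(-22\right) = \frac{1}{-12} \left(-22\right) = \left(- \frac{1}{12}\right) \left(-22\right) = \frac{11}{6}$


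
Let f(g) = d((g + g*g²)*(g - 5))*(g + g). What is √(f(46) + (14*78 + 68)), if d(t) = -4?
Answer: 6*√22 ≈ 28.142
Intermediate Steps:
f(g) = -8*g (f(g) = -4*(g + g) = -8*g)
√(f(46) + (14*78 + 68)) = √(-8*46 + (14*78 + 68)) = √(-368 + (1092 + 68)) = √(-368 + 1160) = √792 = 6*√22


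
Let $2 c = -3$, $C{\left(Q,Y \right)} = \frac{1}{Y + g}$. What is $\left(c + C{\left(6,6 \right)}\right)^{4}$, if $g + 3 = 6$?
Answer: $\frac{390625}{104976} \approx 3.7211$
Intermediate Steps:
$g = 3$ ($g = -3 + 6 = 3$)
$C{\left(Q,Y \right)} = \frac{1}{3 + Y}$ ($C{\left(Q,Y \right)} = \frac{1}{Y + 3} = \frac{1}{3 + Y}$)
$c = - \frac{3}{2}$ ($c = \frac{1}{2} \left(-3\right) = - \frac{3}{2} \approx -1.5$)
$\left(c + C{\left(6,6 \right)}\right)^{4} = \left(- \frac{3}{2} + \frac{1}{3 + 6}\right)^{4} = \left(- \frac{3}{2} + \frac{1}{9}\right)^{4} = \left(- \frac{25}{18}\right)^{4} = \frac{390625}{104976}$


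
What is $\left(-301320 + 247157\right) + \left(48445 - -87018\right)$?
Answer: $81300$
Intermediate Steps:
$\left(-301320 + 247157\right) + \left(48445 - -87018\right) = -54163 + \left(48445 + 87018\right) = -54163 + 135463 = 81300$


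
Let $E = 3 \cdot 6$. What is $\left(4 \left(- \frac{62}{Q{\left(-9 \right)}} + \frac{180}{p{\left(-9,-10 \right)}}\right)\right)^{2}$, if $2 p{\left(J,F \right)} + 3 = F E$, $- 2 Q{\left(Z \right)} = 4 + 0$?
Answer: $\frac{50183056}{3721} \approx 13486.0$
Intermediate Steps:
$E = 18$
$Q{\left(Z \right)} = -2$ ($Q{\left(Z \right)} = - \frac{4 + 0}{2} = \left(- \frac{1}{2}\right) 4 = -2$)
$p{\left(J,F \right)} = - \frac{3}{2} + 9 F$ ($p{\left(J,F \right)} = - \frac{3}{2} + \frac{F 18}{2} = - \frac{3}{2} + \frac{18 F}{2} = - \frac{3}{2} + 9 F$)
$\left(4 \left(- \frac{62}{Q{\left(-9 \right)}} + \frac{180}{p{\left(-9,-10 \right)}}\right)\right)^{2} = \left(4 \left(- \frac{62}{-2} + \frac{180}{- \frac{3}{2} + 9 \left(-10\right)}\right)\right)^{2} = \left(4 \left(\left(-62\right) \left(- \frac{1}{2}\right) + \frac{180}{- \frac{3}{2} - 90}\right)\right)^{2} = \left(4 \left(31 + \frac{180}{- \frac{183}{2}}\right)\right)^{2} = \left(4 \left(31 + 180 \left(- \frac{2}{183}\right)\right)\right)^{2} = \left(4 \left(31 - \frac{120}{61}\right)\right)^{2} = \left(4 \cdot \frac{1771}{61}\right)^{2} = \left(\frac{7084}{61}\right)^{2} = \frac{50183056}{3721}$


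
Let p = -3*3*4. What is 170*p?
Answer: -6120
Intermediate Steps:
p = -36 (p = -9*4 = -36)
170*p = 170*(-36) = -6120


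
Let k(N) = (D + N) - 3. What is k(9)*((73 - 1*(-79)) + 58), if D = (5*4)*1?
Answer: 5460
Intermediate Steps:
D = 20 (D = 20*1 = 20)
k(N) = 17 + N (k(N) = (20 + N) - 3 = 17 + N)
k(9)*((73 - 1*(-79)) + 58) = (17 + 9)*((73 - 1*(-79)) + 58) = 26*((73 + 79) + 58) = 26*(152 + 58) = 26*210 = 5460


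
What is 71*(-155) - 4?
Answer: -11009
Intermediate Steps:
71*(-155) - 4 = -11005 - 4 = -11009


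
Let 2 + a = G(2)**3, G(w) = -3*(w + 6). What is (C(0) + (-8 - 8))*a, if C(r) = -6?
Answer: 304172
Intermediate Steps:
G(w) = -18 - 3*w (G(w) = -3*(6 + w) = -18 - 3*w)
a = -13826 (a = -2 + (-18 - 3*2)**3 = -2 + (-18 - 6)**3 = -2 + (-24)**3 = -2 - 13824 = -13826)
(C(0) + (-8 - 8))*a = (-6 + (-8 - 8))*(-13826) = (-6 - 16)*(-13826) = -22*(-13826) = 304172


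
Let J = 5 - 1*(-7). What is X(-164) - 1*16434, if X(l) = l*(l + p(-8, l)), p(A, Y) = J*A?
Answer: 26206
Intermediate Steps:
J = 12 (J = 5 + 7 = 12)
p(A, Y) = 12*A
X(l) = l*(-96 + l) (X(l) = l*(l + 12*(-8)) = l*(l - 96) = l*(-96 + l))
X(-164) - 1*16434 = -164*(-96 - 164) - 1*16434 = -164*(-260) - 16434 = 42640 - 16434 = 26206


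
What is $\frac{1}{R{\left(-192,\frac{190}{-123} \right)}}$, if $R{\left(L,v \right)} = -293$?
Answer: $- \frac{1}{293} \approx -0.003413$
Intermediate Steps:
$\frac{1}{R{\left(-192,\frac{190}{-123} \right)}} = \frac{1}{-293} = - \frac{1}{293}$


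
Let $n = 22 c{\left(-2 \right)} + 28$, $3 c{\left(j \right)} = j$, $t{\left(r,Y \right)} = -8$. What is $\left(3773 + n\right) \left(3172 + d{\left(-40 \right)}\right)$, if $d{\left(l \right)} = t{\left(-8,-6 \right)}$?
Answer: $\frac{35939876}{3} \approx 1.198 \cdot 10^{7}$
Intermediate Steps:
$c{\left(j \right)} = \frac{j}{3}$
$d{\left(l \right)} = -8$
$n = \frac{40}{3}$ ($n = 22 \cdot \frac{1}{3} \left(-2\right) + 28 = 22 \left(- \frac{2}{3}\right) + 28 = - \frac{44}{3} + 28 = \frac{40}{3} \approx 13.333$)
$\left(3773 + n\right) \left(3172 + d{\left(-40 \right)}\right) = \left(3773 + \frac{40}{3}\right) \left(3172 - 8\right) = \frac{11359}{3} \cdot 3164 = \frac{35939876}{3}$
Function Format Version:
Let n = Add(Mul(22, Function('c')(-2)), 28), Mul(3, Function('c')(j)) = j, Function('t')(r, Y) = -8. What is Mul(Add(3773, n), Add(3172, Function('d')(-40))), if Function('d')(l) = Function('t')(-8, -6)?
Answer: Rational(35939876, 3) ≈ 1.1980e+7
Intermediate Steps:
Function('c')(j) = Mul(Rational(1, 3), j)
Function('d')(l) = -8
n = Rational(40, 3) (n = Add(Mul(22, Mul(Rational(1, 3), -2)), 28) = Add(Mul(22, Rational(-2, 3)), 28) = Add(Rational(-44, 3), 28) = Rational(40, 3) ≈ 13.333)
Mul(Add(3773, n), Add(3172, Function('d')(-40))) = Mul(Add(3773, Rational(40, 3)), Add(3172, -8)) = Mul(Rational(11359, 3), 3164) = Rational(35939876, 3)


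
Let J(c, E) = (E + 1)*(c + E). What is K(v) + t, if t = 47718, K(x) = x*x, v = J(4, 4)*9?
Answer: 177318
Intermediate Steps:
J(c, E) = (1 + E)*(E + c)
v = 360 (v = (4 + 4 + 4² + 4*4)*9 = (4 + 4 + 16 + 16)*9 = 40*9 = 360)
K(x) = x²
K(v) + t = 360² + 47718 = 129600 + 47718 = 177318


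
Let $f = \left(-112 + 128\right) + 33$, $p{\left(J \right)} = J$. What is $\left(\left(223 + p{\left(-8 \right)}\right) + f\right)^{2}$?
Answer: $69696$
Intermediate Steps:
$f = 49$ ($f = 16 + 33 = 49$)
$\left(\left(223 + p{\left(-8 \right)}\right) + f\right)^{2} = \left(\left(223 - 8\right) + 49\right)^{2} = \left(215 + 49\right)^{2} = 264^{2} = 69696$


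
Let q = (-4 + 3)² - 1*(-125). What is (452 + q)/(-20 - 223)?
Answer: -578/243 ≈ -2.3786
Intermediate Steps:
q = 126 (q = (-1)² + 125 = 1 + 125 = 126)
(452 + q)/(-20 - 223) = (452 + 126)/(-20 - 223) = 578/(-243) = 578*(-1/243) = -578/243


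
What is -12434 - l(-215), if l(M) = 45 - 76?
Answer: -12403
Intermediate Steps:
l(M) = -31
-12434 - l(-215) = -12434 - 1*(-31) = -12434 + 31 = -12403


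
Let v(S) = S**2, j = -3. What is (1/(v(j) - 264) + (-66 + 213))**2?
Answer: 1405050256/65025 ≈ 21608.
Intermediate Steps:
(1/(v(j) - 264) + (-66 + 213))**2 = (1/((-3)**2 - 264) + (-66 + 213))**2 = (1/(9 - 264) + 147)**2 = (1/(-255) + 147)**2 = (-1/255 + 147)**2 = (37484/255)**2 = 1405050256/65025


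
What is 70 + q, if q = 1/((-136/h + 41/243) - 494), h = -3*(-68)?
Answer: 8411167/120163 ≈ 69.998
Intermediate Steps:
h = 204
q = -243/120163 (q = 1/((-136/204 + 41/243) - 494) = 1/((-136*1/204 + 41*(1/243)) - 494) = 1/((-⅔ + 41/243) - 494) = 1/(-121/243 - 494) = 1/(-120163/243) = -243/120163 ≈ -0.0020223)
70 + q = 70 - 243/120163 = 8411167/120163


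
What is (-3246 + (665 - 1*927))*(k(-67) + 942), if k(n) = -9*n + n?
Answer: -5184824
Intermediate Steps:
k(n) = -8*n
(-3246 + (665 - 1*927))*(k(-67) + 942) = (-3246 + (665 - 1*927))*(-8*(-67) + 942) = (-3246 + (665 - 927))*(536 + 942) = (-3246 - 262)*1478 = -3508*1478 = -5184824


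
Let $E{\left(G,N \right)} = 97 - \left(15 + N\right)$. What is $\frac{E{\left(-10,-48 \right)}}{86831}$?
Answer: $\frac{130}{86831} \approx 0.0014972$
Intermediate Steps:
$E{\left(G,N \right)} = 82 - N$
$\frac{E{\left(-10,-48 \right)}}{86831} = \frac{82 - -48}{86831} = \left(82 + 48\right) \frac{1}{86831} = 130 \cdot \frac{1}{86831} = \frac{130}{86831}$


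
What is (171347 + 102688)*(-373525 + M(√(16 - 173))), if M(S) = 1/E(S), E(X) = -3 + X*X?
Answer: -3275485602807/32 ≈ -1.0236e+11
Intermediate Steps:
E(X) = -3 + X²
M(S) = 1/(-3 + S²)
(171347 + 102688)*(-373525 + M(√(16 - 173))) = (171347 + 102688)*(-373525 + 1/(-3 + (√(16 - 173))²)) = 274035*(-373525 + 1/(-3 + (√(-157))²)) = 274035*(-373525 + 1/(-3 + (I*√157)²)) = 274035*(-373525 + 1/(-3 - 157)) = 274035*(-373525 + 1/(-160)) = 274035*(-373525 - 1/160) = 274035*(-59764001/160) = -3275485602807/32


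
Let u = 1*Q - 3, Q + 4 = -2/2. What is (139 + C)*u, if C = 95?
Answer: -1872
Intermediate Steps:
Q = -5 (Q = -4 - 2/2 = -4 - 2*1/2 = -4 - 1 = -5)
u = -8 (u = 1*(-5) - 3 = -5 - 3 = -8)
(139 + C)*u = (139 + 95)*(-8) = 234*(-8) = -1872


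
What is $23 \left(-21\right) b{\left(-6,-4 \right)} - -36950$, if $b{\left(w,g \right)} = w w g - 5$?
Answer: $108917$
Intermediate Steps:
$b{\left(w,g \right)} = -5 + g w^{2}$ ($b{\left(w,g \right)} = w^{2} g - 5 = g w^{2} - 5 = -5 + g w^{2}$)
$23 \left(-21\right) b{\left(-6,-4 \right)} - -36950 = 23 \left(-21\right) \left(-5 - 4 \left(-6\right)^{2}\right) - -36950 = - 483 \left(-5 - 144\right) + 36950 = \left(-483\right) \left(-149\right) + 36950 = 71967 + 36950 = 108917$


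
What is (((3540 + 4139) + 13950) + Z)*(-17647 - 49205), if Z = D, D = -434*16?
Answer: -981721620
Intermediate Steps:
D = -6944
Z = -6944
(((3540 + 4139) + 13950) + Z)*(-17647 - 49205) = (((3540 + 4139) + 13950) - 6944)*(-17647 - 49205) = ((7679 + 13950) - 6944)*(-66852) = (21629 - 6944)*(-66852) = 14685*(-66852) = -981721620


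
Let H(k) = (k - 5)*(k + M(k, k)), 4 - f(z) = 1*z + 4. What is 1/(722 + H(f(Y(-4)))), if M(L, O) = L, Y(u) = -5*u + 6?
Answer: 1/2334 ≈ 0.00042845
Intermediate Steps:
Y(u) = 6 - 5*u
f(z) = -z (f(z) = 4 - (1*z + 4) = 4 - (z + 4) = 4 - (4 + z) = 4 + (-4 - z) = -z)
H(k) = 2*k*(-5 + k) (H(k) = (k - 5)*(k + k) = (-5 + k)*(2*k) = 2*k*(-5 + k))
1/(722 + H(f(Y(-4)))) = 1/(722 + 2*(-(6 - 5*(-4)))*(-5 - (6 - 5*(-4)))) = 1/(722 + 2*(-(6 + 20))*(-5 - (6 + 20))) = 1/(722 + 2*(-1*26)*(-5 - 1*26)) = 1/(722 + 2*(-26)*(-5 - 26)) = 1/(722 + 2*(-26)*(-31)) = 1/(722 + 1612) = 1/2334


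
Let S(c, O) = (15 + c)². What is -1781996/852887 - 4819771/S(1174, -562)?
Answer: -7883430673/1433703047 ≈ -5.4986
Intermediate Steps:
-1781996/852887 - 4819771/S(1174, -562) = -1781996/852887 - 4819771/(15 + 1174)² = -1781996*1/852887 - 4819771/(1189²) = -1781996/852887 - 4819771/1413721 = -1781996/852887 - 4819771*1/1413721 = -1781996/852887 - 5731/1681 = -7883430673/1433703047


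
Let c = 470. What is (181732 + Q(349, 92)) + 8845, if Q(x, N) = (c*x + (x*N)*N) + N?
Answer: 3308635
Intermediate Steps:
Q(x, N) = N + 470*x + x*N² (Q(x, N) = (470*x + (x*N)*N) + N = (470*x + (N*x)*N) + N = (470*x + x*N²) + N = N + 470*x + x*N²)
(181732 + Q(349, 92)) + 8845 = (181732 + (92 + 470*349 + 349*92²)) + 8845 = (181732 + (92 + 164030 + 349*8464)) + 8845 = (181732 + (92 + 164030 + 2953936)) + 8845 = (181732 + 3118058) + 8845 = 3299790 + 8845 = 3308635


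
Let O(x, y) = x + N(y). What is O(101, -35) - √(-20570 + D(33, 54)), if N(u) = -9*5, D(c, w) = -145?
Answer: 56 - I*√20715 ≈ 56.0 - 143.93*I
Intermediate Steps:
N(u) = -45
O(x, y) = -45 + x (O(x, y) = x - 45 = -45 + x)
O(101, -35) - √(-20570 + D(33, 54)) = (-45 + 101) - √(-20570 - 145) = 56 - √(-20715) = 56 - I*√20715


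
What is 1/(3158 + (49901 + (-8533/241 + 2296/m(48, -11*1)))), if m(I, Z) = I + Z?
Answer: 8917/473364718 ≈ 1.8837e-5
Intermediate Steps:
1/(3158 + (49901 + (-8533/241 + 2296/m(48, -11*1)))) = 1/(3158 + (49901 + (-8533/241 + 2296/(48 - 11*1)))) = 1/(3158 + (49901 + (-8533*1/241 + 2296/(48 - 11)))) = 1/(3158 + (49901 + (-8533/241 + 2296/37))) = 1/(3158 + (49901 + 237615/8917)) = 1/(3158 + 445204832/8917) = 1/(473364718/8917) = 8917/473364718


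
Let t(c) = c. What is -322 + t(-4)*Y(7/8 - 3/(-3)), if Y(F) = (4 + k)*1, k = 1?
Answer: -342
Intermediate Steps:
Y(F) = 5 (Y(F) = (4 + 1)*1 = 5*1 = 5)
-322 + t(-4)*Y(7/8 - 3/(-3)) = -322 - 4*5 = -322 - 20 = -342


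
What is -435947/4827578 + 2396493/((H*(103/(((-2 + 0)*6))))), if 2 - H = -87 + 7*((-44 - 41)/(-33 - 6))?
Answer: -1353635340349597/357515943946 ≈ -3786.2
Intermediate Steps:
H = 2876/39 (H = 2 - (-87 + 7*((-44 - 41)/(-33 - 6))) = 2 - (-87 + 7*(-85/(-39))) = 2 - (-87 + 7*(-85*(-1/39))) = 2 - (-87 + 7*(85/39)) = 2 - (-87 + 595/39) = 2 - 1*(-2798/39) = 2 + 2798/39 = 2876/39 ≈ 73.744)
-435947/4827578 + 2396493/((H*(103/(((-2 + 0)*6))))) = -435947/4827578 + 2396493/((2876*(103/(((-2 + 0)*6)))/39)) = -435947*1/4827578 + 2396493/((2876*(103/((-2*6)))/39)) = -435947/4827578 + 2396493/((2876*(103/(-12))/39)) = -435947/4827578 + 2396493/((2876*(103*(-1/12))/39)) = -435947/4827578 + 2396493/(((2876/39)*(-103/12))) = -435947/4827578 + 2396493/(-74057/117) = -435947/4827578 + 2396493*(-117/74057) = -435947/4827578 - 280389681/74057 = -1353635340349597/357515943946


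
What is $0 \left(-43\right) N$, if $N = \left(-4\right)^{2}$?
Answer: $0$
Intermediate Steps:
$N = 16$
$0 \left(-43\right) N = 0 \left(-43\right) 16 = 0 \cdot 16 = 0$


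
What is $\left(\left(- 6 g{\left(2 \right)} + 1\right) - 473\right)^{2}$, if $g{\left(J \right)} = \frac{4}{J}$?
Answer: $234256$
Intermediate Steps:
$\left(\left(- 6 g{\left(2 \right)} + 1\right) - 473\right)^{2} = \left(\left(- 6 \cdot \frac{4}{2} + 1\right) - 473\right)^{2} = \left(\left(- 6 \cdot 4 \cdot \frac{1}{2} + 1\right) - 473\right)^{2} = \left(\left(\left(-6\right) 2 + 1\right) - 473\right)^{2} = \left(\left(-12 + 1\right) - 473\right)^{2} = \left(-11 - 473\right)^{2} = \left(-484\right)^{2} = 234256$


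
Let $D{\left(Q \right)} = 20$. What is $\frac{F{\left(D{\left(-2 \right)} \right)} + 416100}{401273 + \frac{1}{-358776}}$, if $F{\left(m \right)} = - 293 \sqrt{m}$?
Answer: $\frac{149286693600}{143967121847} - \frac{210242736 \sqrt{5}}{143967121847} \approx 1.0337$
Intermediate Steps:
$\frac{F{\left(D{\left(-2 \right)} \right)} + 416100}{401273 + \frac{1}{-358776}} = \frac{- 293 \sqrt{20} + 416100}{401273 + \frac{1}{-358776}} = \frac{- 293 \cdot 2 \sqrt{5} + 416100}{401273 - \frac{1}{358776}} = \frac{- 586 \sqrt{5} + 416100}{\frac{143967121847}{358776}} = \left(416100 - 586 \sqrt{5}\right) \frac{358776}{143967121847} = \frac{149286693600}{143967121847} - \frac{210242736 \sqrt{5}}{143967121847}$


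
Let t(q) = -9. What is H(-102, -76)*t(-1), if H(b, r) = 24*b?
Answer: 22032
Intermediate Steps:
H(-102, -76)*t(-1) = (24*(-102))*(-9) = -2448*(-9) = 22032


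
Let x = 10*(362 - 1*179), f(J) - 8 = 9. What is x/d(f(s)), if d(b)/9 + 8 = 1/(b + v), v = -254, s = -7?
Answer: -48190/1897 ≈ -25.403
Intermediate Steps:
f(J) = 17 (f(J) = 8 + 9 = 17)
d(b) = -72 + 9/(-254 + b) (d(b) = -72 + 9/(b - 254) = -72 + 9/(-254 + b))
x = 1830 (x = 10*(362 - 179) = 10*183 = 1830)
x/d(f(s)) = 1830/((9*(2033 - 8*17)/(-254 + 17))) = 1830/((9*(2033 - 136)/(-237))) = 1830/((9*(-1/237)*1897)) = 1830/(-5691/79) = 1830*(-79/5691) = -48190/1897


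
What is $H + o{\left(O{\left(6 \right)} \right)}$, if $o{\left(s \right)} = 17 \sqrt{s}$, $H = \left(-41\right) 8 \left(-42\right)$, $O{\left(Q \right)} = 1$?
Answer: $13793$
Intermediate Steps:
$H = 13776$ ($H = \left(-328\right) \left(-42\right) = 13776$)
$H + o{\left(O{\left(6 \right)} \right)} = 13776 + 17 \sqrt{1} = 13776 + 17 \cdot 1 = 13776 + 17 = 13793$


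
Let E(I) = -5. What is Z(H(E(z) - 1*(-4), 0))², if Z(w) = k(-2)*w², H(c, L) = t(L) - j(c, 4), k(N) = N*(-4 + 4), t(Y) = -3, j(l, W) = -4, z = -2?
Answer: 0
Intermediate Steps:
k(N) = 0 (k(N) = N*0 = 0)
H(c, L) = 1 (H(c, L) = -3 - 1*(-4) = -3 + 4 = 1)
Z(w) = 0 (Z(w) = 0*w² = 0)
Z(H(E(z) - 1*(-4), 0))² = 0² = 0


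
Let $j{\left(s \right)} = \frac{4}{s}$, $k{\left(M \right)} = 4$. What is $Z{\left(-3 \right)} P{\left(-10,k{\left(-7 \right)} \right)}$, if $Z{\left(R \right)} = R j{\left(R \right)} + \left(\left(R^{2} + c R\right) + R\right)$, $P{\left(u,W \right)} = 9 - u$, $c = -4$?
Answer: $418$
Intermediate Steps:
$Z{\left(R \right)} = 4 + R^{2} - 3 R$ ($Z{\left(R \right)} = R \frac{4}{R} + \left(\left(R^{2} - 4 R\right) + R\right) = 4 + \left(R^{2} - 3 R\right) = 4 + R^{2} - 3 R$)
$Z{\left(-3 \right)} P{\left(-10,k{\left(-7 \right)} \right)} = \left(4 - 3 \left(-3 - 3\right)\right) \left(9 - -10\right) = \left(4 - -18\right) \left(9 + 10\right) = \left(4 + 18\right) 19 = 22 \cdot 19 = 418$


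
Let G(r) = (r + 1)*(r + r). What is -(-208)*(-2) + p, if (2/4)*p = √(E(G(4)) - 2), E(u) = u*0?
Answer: -416 + 2*I*√2 ≈ -416.0 + 2.8284*I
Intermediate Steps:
G(r) = 2*r*(1 + r) (G(r) = (1 + r)*(2*r) = 2*r*(1 + r))
E(u) = 0
p = 2*I*√2 (p = 2*√(0 - 2) = 2*√(-2) = 2*(I*√2) = 2*I*√2 ≈ 2.8284*I)
-(-208)*(-2) + p = -(-208)*(-2) + 2*I*√2 = -26*16 + 2*I*√2 = -416 + 2*I*√2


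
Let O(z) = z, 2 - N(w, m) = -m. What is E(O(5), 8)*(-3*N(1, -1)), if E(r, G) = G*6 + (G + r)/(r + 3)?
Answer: -1191/8 ≈ -148.88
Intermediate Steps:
N(w, m) = 2 + m (N(w, m) = 2 - (-1)*m = 2 + m)
E(r, G) = 6*G + (G + r)/(3 + r)
E(O(5), 8)*(-3*N(1, -1)) = ((5 + 19*8 + 6*8*5)/(3 + 5))*(-3*(2 - 1)) = ((5 + 152 + 240)/8)*(-3*1) = ((1/8)*397)*(-3) = (397/8)*(-3) = -1191/8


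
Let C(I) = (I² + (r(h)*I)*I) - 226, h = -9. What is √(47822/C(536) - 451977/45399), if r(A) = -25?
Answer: 7*I*√553447704013882600390/52173514445 ≈ 3.1564*I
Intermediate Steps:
C(I) = -226 - 24*I² (C(I) = (I² + (-25*I)*I) - 226 = (I² - 25*I²) - 226 = -24*I² - 226 = -226 - 24*I²)
√(47822/C(536) - 451977/45399) = √(47822/(-226 - 24*536²) - 451977/45399) = √(47822/(-226 - 24*287296) - 451977*1/45399) = √(47822/(-226 - 6895104) - 150659/15133) = √(47822/(-6895330) - 150659/15133) = √(47822*(-1/6895330) - 150659/15133) = √(-23911/3447665 - 150659/15133) = √(-519783606398/52173514445) = 7*I*√553447704013882600390/52173514445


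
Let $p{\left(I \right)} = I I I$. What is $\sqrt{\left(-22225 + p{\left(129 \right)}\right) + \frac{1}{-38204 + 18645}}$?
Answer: $\frac{15 \sqrt{3612103212905}}{19559} \approx 1457.6$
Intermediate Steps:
$p{\left(I \right)} = I^{3}$ ($p{\left(I \right)} = I^{2} I = I^{3}$)
$\sqrt{\left(-22225 + p{\left(129 \right)}\right) + \frac{1}{-38204 + 18645}} = \sqrt{\left(-22225 + 129^{3}\right) + \frac{1}{-38204 + 18645}} = \sqrt{\left(-22225 + 2146689\right) + \frac{1}{-19559}} = \sqrt{2124464 - \frac{1}{19559}} = \sqrt{\frac{41552391375}{19559}} = \frac{15 \sqrt{3612103212905}}{19559}$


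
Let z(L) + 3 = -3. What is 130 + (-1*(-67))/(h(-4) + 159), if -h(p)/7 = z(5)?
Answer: 391/3 ≈ 130.33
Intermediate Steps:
z(L) = -6 (z(L) = -3 - 3 = -6)
h(p) = 42 (h(p) = -7*(-6) = 42)
130 + (-1*(-67))/(h(-4) + 159) = 130 + (-1*(-67))/(42 + 159) = 130 + 67/201 = 130 + (1/201)*67 = 130 + ⅓ = 391/3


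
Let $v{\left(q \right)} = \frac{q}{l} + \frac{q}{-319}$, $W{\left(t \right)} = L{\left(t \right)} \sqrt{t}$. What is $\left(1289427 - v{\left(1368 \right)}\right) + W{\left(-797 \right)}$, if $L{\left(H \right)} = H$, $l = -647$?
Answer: $\frac{266130028299}{206393} - 797 i \sqrt{797} \approx 1.2894 \cdot 10^{6} - 22500.0 i$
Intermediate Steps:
$W{\left(t \right)} = t^{\frac{3}{2}}$ ($W{\left(t \right)} = t \sqrt{t} = t^{\frac{3}{2}}$)
$v{\left(q \right)} = - \frac{966 q}{206393}$ ($v{\left(q \right)} = \frac{q}{-647} + \frac{q}{-319} = q \left(- \frac{1}{647}\right) + q \left(- \frac{1}{319}\right) = - \frac{q}{647} - \frac{q}{319} = - \frac{966 q}{206393}$)
$\left(1289427 - v{\left(1368 \right)}\right) + W{\left(-797 \right)} = \left(1289427 - \left(- \frac{966}{206393}\right) 1368\right) + \left(-797\right)^{\frac{3}{2}} = \left(1289427 - - \frac{1321488}{206393}\right) - 797 i \sqrt{797} = \left(1289427 + \frac{1321488}{206393}\right) - 797 i \sqrt{797} = \frac{266130028299}{206393} - 797 i \sqrt{797}$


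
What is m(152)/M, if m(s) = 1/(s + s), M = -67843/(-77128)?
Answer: 9641/2578034 ≈ 0.0037397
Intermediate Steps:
M = 67843/77128 (M = -67843*(-1/77128) = 67843/77128 ≈ 0.87962)
m(s) = 1/(2*s)
m(152)/M = ((½)/152)/(67843/77128) = ((½)*(1/152))*(77128/67843) = (1/304)*(77128/67843) = 9641/2578034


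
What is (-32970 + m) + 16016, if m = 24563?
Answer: 7609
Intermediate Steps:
(-32970 + m) + 16016 = (-32970 + 24563) + 16016 = -8407 + 16016 = 7609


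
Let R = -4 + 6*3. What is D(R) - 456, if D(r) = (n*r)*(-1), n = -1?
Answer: -442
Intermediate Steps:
R = 14 (R = -4 + 18 = 14)
D(r) = r (D(r) = -r*(-1) = r)
D(R) - 456 = 14 - 456 = -442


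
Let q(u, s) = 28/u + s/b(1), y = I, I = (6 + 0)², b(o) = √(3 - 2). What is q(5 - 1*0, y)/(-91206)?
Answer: -104/228015 ≈ -0.00045611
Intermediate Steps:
b(o) = 1 (b(o) = √1 = 1)
I = 36 (I = 6² = 36)
y = 36
q(u, s) = s + 28/u (q(u, s) = 28/u + s/1 = 28/u + s*1 = 28/u + s = s + 28/u)
q(5 - 1*0, y)/(-91206) = (36 + 28/(5 - 1*0))/(-91206) = (36 + 28/(5 + 0))*(-1/91206) = (36 + 28/5)*(-1/91206) = (208/5)*(-1/91206) = -104/228015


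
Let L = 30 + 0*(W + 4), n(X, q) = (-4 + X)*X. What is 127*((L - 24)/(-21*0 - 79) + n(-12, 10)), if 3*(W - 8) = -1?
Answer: 1925574/79 ≈ 24374.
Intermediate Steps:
W = 23/3 (W = 8 + (1/3)*(-1) = 8 - 1/3 = 23/3 ≈ 7.6667)
n(X, q) = X*(-4 + X)
L = 30 (L = 30 + 0*(23/3 + 4) = 30 + 0*(35/3) = 30 + 0 = 30)
127*((L - 24)/(-21*0 - 79) + n(-12, 10)) = 127*((30 - 24)/(-21*0 - 79) - 12*(-4 - 12)) = 127*(6/(0 - 79) - 12*(-16)) = 127*(6/(-79) + 192) = 127*(6*(-1/79) + 192) = 127*(-6/79 + 192) = 127*(15162/79) = 1925574/79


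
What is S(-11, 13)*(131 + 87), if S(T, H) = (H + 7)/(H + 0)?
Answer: 4360/13 ≈ 335.38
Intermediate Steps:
S(T, H) = (7 + H)/H
S(-11, 13)*(131 + 87) = ((7 + 13)/13)*(131 + 87) = ((1/13)*20)*218 = (20/13)*218 = 4360/13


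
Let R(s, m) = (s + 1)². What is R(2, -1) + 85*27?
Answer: 2304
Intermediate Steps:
R(s, m) = (1 + s)²
R(2, -1) + 85*27 = (1 + 2)² + 85*27 = 3² + 2295 = 9 + 2295 = 2304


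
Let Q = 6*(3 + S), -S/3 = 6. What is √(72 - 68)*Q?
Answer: -180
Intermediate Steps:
S = -18 (S = -3*6 = -18)
Q = -90 (Q = 6*(3 - 18) = 6*(-15) = -90)
√(72 - 68)*Q = √(72 - 68)*(-90) = √4*(-90) = 2*(-90) = -180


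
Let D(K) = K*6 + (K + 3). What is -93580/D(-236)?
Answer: 93580/1649 ≈ 56.750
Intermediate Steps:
D(K) = 3 + 7*K (D(K) = 6*K + (3 + K) = 3 + 7*K)
-93580/D(-236) = -93580/(3 + 7*(-236)) = -93580/(3 - 1652) = -93580/(-1649) = -93580*(-1/1649) = 93580/1649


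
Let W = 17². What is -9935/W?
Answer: -9935/289 ≈ -34.377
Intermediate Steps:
W = 289
-9935/W = -9935/289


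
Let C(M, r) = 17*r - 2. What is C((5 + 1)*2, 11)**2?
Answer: 34225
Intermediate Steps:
C(M, r) = -2 + 17*r
C((5 + 1)*2, 11)**2 = (-2 + 17*11)**2 = (-2 + 187)**2 = 185**2 = 34225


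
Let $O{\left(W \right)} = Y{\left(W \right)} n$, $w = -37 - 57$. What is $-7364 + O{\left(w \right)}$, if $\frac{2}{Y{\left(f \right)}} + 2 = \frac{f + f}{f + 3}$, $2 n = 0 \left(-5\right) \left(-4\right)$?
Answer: $-7364$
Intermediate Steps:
$n = 0$ ($n = \frac{0 \left(-5\right) \left(-4\right)}{2} = \frac{0 \left(-4\right)}{2} = \frac{1}{2} \cdot 0 = 0$)
$Y{\left(f \right)} = \frac{2}{-2 + \frac{2 f}{3 + f}}$ ($Y{\left(f \right)} = \frac{2}{-2 + \frac{f + f}{f + 3}} = \frac{2}{-2 + \frac{2 f}{3 + f}}$)
$w = -94$ ($w = -37 - 57 = -94$)
$O{\left(W \right)} = 0$ ($O{\left(W \right)} = \left(-1 - \frac{W}{3}\right) 0 = 0$)
$-7364 + O{\left(w \right)} = -7364 + 0 = -7364$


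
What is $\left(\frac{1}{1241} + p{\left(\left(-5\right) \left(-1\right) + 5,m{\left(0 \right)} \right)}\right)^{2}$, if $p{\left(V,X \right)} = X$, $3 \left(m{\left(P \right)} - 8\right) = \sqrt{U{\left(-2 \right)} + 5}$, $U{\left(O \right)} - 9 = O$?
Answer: $\frac{301915447}{4620243} + \frac{39716 \sqrt{3}}{3723} \approx 83.823$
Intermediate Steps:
$U{\left(O \right)} = 9 + O$
$m{\left(P \right)} = 8 + \frac{2 \sqrt{3}}{3}$ ($m{\left(P \right)} = 8 + \frac{\sqrt{\left(9 - 2\right) + 5}}{3} = 8 + \frac{\sqrt{7 + 5}}{3} = 8 + \frac{\sqrt{12}}{3} = 8 + \frac{2 \sqrt{3}}{3}$)
$\left(\frac{1}{1241} + p{\left(\left(-5\right) \left(-1\right) + 5,m{\left(0 \right)} \right)}\right)^{2} = \left(\frac{1}{1241} + \left(8 + \frac{2 \sqrt{3}}{3}\right)\right)^{2} = \left(\frac{9929}{1241} + \frac{2 \sqrt{3}}{3}\right)^{2}$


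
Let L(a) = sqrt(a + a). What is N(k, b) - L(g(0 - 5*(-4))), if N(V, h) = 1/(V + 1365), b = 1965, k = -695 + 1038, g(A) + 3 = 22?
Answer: 1/1708 - sqrt(38) ≈ -6.1638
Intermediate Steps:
g(A) = 19 (g(A) = -3 + 22 = 19)
L(a) = sqrt(2)*sqrt(a) (L(a) = sqrt(2*a) = sqrt(2)*sqrt(a))
k = 343
N(V, h) = 1/(1365 + V)
N(k, b) - L(g(0 - 5*(-4))) = 1/(1365 + 343) - sqrt(2)*sqrt(19) = 1/1708 - sqrt(38)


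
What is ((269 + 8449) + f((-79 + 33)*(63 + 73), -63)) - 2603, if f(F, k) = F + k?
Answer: -204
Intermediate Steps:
((269 + 8449) + f((-79 + 33)*(63 + 73), -63)) - 2603 = ((269 + 8449) + ((-79 + 33)*(63 + 73) - 63)) - 2603 = (8718 + (-46*136 - 63)) - 2603 = (8718 + (-6256 - 63)) - 2603 = (8718 - 6319) - 2603 = 2399 - 2603 = -204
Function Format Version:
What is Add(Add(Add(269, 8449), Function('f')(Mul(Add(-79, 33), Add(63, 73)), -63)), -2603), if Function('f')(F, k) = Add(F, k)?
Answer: -204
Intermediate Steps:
Add(Add(Add(269, 8449), Function('f')(Mul(Add(-79, 33), Add(63, 73)), -63)), -2603) = Add(Add(Add(269, 8449), Add(Mul(Add(-79, 33), Add(63, 73)), -63)), -2603) = Add(Add(8718, Add(Mul(-46, 136), -63)), -2603) = Add(Add(8718, Add(-6256, -63)), -2603) = Add(Add(8718, -6319), -2603) = Add(2399, -2603) = -204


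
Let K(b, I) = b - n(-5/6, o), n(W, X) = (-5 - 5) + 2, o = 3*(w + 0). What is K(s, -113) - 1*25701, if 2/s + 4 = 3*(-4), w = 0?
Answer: -205545/8 ≈ -25693.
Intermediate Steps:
o = 0 (o = 3*(0 + 0) = 3*0 = 0)
n(W, X) = -8 (n(W, X) = -10 + 2 = -8)
s = -⅛ (s = 2/(-4 + 3*(-4)) = 2/(-4 - 12) = 2/(-16) = 2*(-1/16) = -⅛ ≈ -0.12500)
K(b, I) = 8 + b (K(b, I) = b - 1*(-8) = b + 8 = 8 + b)
K(s, -113) - 1*25701 = (8 - ⅛) - 1*25701 = 63/8 - 25701 = -205545/8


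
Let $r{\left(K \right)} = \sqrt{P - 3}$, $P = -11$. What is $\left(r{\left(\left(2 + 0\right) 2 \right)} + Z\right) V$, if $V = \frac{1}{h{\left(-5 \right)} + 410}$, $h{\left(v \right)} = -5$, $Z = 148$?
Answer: $\frac{148}{405} + \frac{i \sqrt{14}}{405} \approx 0.36543 + 0.0092387 i$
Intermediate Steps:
$r{\left(K \right)} = i \sqrt{14}$ ($r{\left(K \right)} = \sqrt{-11 - 3} = \sqrt{-14} = i \sqrt{14}$)
$V = \frac{1}{405}$ ($V = \frac{1}{-5 + 410} = \frac{1}{405} \approx 0.0024691$)
$\left(r{\left(\left(2 + 0\right) 2 \right)} + Z\right) V = \left(i \sqrt{14} + 148\right) \frac{1}{405} = \left(148 + i \sqrt{14}\right) \frac{1}{405} = \frac{148}{405} + \frac{i \sqrt{14}}{405}$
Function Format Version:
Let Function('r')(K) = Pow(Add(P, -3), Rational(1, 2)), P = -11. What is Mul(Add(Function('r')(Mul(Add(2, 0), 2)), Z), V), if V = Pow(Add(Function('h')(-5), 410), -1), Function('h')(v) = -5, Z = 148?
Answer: Add(Rational(148, 405), Mul(Rational(1, 405), I, Pow(14, Rational(1, 2)))) ≈ Add(0.36543, Mul(0.0092387, I))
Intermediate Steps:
Function('r')(K) = Mul(I, Pow(14, Rational(1, 2))) (Function('r')(K) = Pow(Add(-11, -3), Rational(1, 2)) = Pow(-14, Rational(1, 2)) = Mul(I, Pow(14, Rational(1, 2))))
V = Rational(1, 405) (V = Pow(Add(-5, 410), -1) = Pow(405, -1) = Rational(1, 405) ≈ 0.0024691)
Mul(Add(Function('r')(Mul(Add(2, 0), 2)), Z), V) = Mul(Add(Mul(I, Pow(14, Rational(1, 2))), 148), Rational(1, 405)) = Mul(Add(148, Mul(I, Pow(14, Rational(1, 2)))), Rational(1, 405)) = Add(Rational(148, 405), Mul(Rational(1, 405), I, Pow(14, Rational(1, 2))))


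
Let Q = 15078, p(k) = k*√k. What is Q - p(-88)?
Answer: 15078 + 176*I*√22 ≈ 15078.0 + 825.51*I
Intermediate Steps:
p(k) = k^(3/2)
Q - p(-88) = 15078 - (-88)^(3/2) = 15078 - (-176)*I*√22 = 15078 + 176*I*√22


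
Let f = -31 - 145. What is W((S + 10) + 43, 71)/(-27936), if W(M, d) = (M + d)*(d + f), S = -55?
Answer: 805/3104 ≈ 0.25934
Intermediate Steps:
f = -176
W(M, d) = (-176 + d)*(M + d) (W(M, d) = (M + d)*(d - 176) = (M + d)*(-176 + d) = (-176 + d)*(M + d))
W((S + 10) + 43, 71)/(-27936) = (71² - 176*((-55 + 10) + 43) - 176*71 + ((-55 + 10) + 43)*71)/(-27936) = (5041 - 176*(-45 + 43) - 12496 + (-45 + 43)*71)*(-1/27936) = (5041 - 176*(-2) - 12496 - 2*71)*(-1/27936) = (5041 + 352 - 12496 - 142)*(-1/27936) = -7245*(-1/27936) = 805/3104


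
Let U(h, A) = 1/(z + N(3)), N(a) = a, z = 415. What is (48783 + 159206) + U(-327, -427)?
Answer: 86939403/418 ≈ 2.0799e+5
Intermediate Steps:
U(h, A) = 1/418 (U(h, A) = 1/(415 + 3) = 1/418)
(48783 + 159206) + U(-327, -427) = (48783 + 159206) + 1/418 = 207989 + 1/418 = 86939403/418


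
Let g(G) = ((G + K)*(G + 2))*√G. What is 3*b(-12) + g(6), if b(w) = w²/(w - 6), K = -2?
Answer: -24 + 32*√6 ≈ 54.384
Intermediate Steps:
g(G) = √G*(-2 + G)*(2 + G) (g(G) = ((G - 2)*(G + 2))*√G = ((-2 + G)*(2 + G))*√G = √G*(-2 + G)*(2 + G))
b(w) = w²/(-6 + w)
3*b(-12) + g(6) = 3*((-12)²/(-6 - 12)) + √6*(-4 + 6²) = 3*(144/(-18)) + √6*(-4 + 36) = 3*(144*(-1/18)) + √6*32 = 3*(-8) + 32*√6 = -24 + 32*√6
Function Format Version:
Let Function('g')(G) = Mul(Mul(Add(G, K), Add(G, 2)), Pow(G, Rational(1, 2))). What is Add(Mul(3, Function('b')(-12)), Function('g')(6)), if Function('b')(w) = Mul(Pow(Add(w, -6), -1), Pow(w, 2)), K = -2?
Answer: Add(-24, Mul(32, Pow(6, Rational(1, 2)))) ≈ 54.384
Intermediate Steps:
Function('g')(G) = Mul(Pow(G, Rational(1, 2)), Add(-2, G), Add(2, G)) (Function('g')(G) = Mul(Mul(Add(G, -2), Add(G, 2)), Pow(G, Rational(1, 2))) = Mul(Mul(Add(-2, G), Add(2, G)), Pow(G, Rational(1, 2))) = Mul(Pow(G, Rational(1, 2)), Add(-2, G), Add(2, G)))
Function('b')(w) = Mul(Pow(w, 2), Pow(Add(-6, w), -1)) (Function('b')(w) = Mul(Pow(Add(-6, w), -1), Pow(w, 2)) = Mul(Pow(w, 2), Pow(Add(-6, w), -1)))
Add(Mul(3, Function('b')(-12)), Function('g')(6)) = Add(Mul(3, Mul(Pow(-12, 2), Pow(Add(-6, -12), -1))), Mul(Pow(6, Rational(1, 2)), Add(-4, Pow(6, 2)))) = Add(Mul(3, Mul(144, Pow(-18, -1))), Mul(Pow(6, Rational(1, 2)), Add(-4, 36))) = Add(Mul(3, Mul(144, Rational(-1, 18))), Mul(Pow(6, Rational(1, 2)), 32)) = Add(Mul(3, -8), Mul(32, Pow(6, Rational(1, 2)))) = Add(-24, Mul(32, Pow(6, Rational(1, 2))))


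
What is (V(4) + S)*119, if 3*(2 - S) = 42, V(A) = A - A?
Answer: -1428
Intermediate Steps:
V(A) = 0
S = -12 (S = 2 - ⅓*42 = 2 - 14 = -12)
(V(4) + S)*119 = (0 - 12)*119 = -12*119 = -1428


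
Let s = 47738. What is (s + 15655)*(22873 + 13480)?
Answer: 2304525729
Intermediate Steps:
(s + 15655)*(22873 + 13480) = (47738 + 15655)*(22873 + 13480) = 63393*36353 = 2304525729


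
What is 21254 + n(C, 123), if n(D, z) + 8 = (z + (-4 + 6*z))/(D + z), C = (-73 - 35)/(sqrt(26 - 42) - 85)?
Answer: 792159441143/37273011 - 41136*I/12424337 ≈ 21253.0 - 0.0033109*I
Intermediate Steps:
C = -108*(-85 - 4*I)/7241 (C = -108/(sqrt(-16) - 85) = -108/(4*I - 85) = -108*(-85 - 4*I)/7241 ≈ 1.2678 + 0.05966*I)
n(D, z) = -8 + (-4 + 7*z)/(D + z) (n(D, z) = -8 + (z + (-4 + 6*z))/(D + z) = -8 + (-4 + 7*z)/(D + z))
21254 + n(C, 123) = 21254 + (-4 - 1*123 - 8*(9180/7241 + 432*I/7241))/((9180/7241 + 432*I/7241) + 123) = 21254 + (-4 - 123 + (-73440/7241 - 3456*I/7241))/(899823/7241 + 432*I/7241) = 21254 + (7241*(899823/7241 - 432*I/7241)/111819033)*(-993047/7241 - 3456*I/7241) = 21254 + 7241*(-993047/7241 - 3456*I/7241)*(899823/7241 - 432*I/7241)/111819033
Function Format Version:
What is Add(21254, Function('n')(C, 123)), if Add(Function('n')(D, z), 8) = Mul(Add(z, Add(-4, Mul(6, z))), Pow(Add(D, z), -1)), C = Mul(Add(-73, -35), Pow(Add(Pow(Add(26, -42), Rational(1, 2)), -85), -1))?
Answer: Add(Rational(792159441143, 37273011), Mul(Rational(-41136, 12424337), I)) ≈ Add(21253., Mul(-0.0033109, I))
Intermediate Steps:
C = Mul(Rational(-108, 7241), Add(-85, Mul(-4, I))) (C = Mul(-108, Pow(Add(Pow(-16, Rational(1, 2)), -85), -1)) = Mul(-108, Pow(Add(Mul(4, I), -85), -1)) = Mul(-108, Pow(Add(-85, Mul(4, I)), -1)) = Mul(-108, Mul(Rational(1, 7241), Add(-85, Mul(-4, I)))) = Mul(Rational(-108, 7241), Add(-85, Mul(-4, I))) ≈ Add(1.2678, Mul(0.059660, I)))
Function('n')(D, z) = Add(-8, Mul(Pow(Add(D, z), -1), Add(-4, Mul(7, z)))) (Function('n')(D, z) = Add(-8, Mul(Add(z, Add(-4, Mul(6, z))), Pow(Add(D, z), -1))) = Add(-8, Mul(Add(-4, Mul(7, z)), Pow(Add(D, z), -1))) = Add(-8, Mul(Pow(Add(D, z), -1), Add(-4, Mul(7, z)))))
Add(21254, Function('n')(C, 123)) = Add(21254, Mul(Pow(Add(Add(Rational(9180, 7241), Mul(Rational(432, 7241), I)), 123), -1), Add(-4, Mul(-1, 123), Mul(-8, Add(Rational(9180, 7241), Mul(Rational(432, 7241), I)))))) = Add(21254, Mul(Pow(Add(Rational(899823, 7241), Mul(Rational(432, 7241), I)), -1), Add(-4, -123, Add(Rational(-73440, 7241), Mul(Rational(-3456, 7241), I))))) = Add(21254, Mul(Mul(Rational(7241, 111819033), Add(Rational(899823, 7241), Mul(Rational(-432, 7241), I))), Add(Rational(-993047, 7241), Mul(Rational(-3456, 7241), I)))) = Add(21254, Mul(Rational(7241, 111819033), Add(Rational(-993047, 7241), Mul(Rational(-3456, 7241), I)), Add(Rational(899823, 7241), Mul(Rational(-432, 7241), I))))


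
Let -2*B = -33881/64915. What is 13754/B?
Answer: 1785681820/33881 ≈ 52705.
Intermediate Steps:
B = 33881/129830 (B = -(-33881)/(2*64915) = -½*(-33881/64915) = 33881/129830 ≈ 0.26096)
13754/B = 13754/(33881/129830) = 13754*(129830/33881) = 1785681820/33881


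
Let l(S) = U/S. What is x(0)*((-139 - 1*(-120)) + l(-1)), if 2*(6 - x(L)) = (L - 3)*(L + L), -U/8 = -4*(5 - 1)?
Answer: -882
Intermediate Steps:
U = 128 (U = -(-32)*(5 - 1) = -(-32)*4 = -8*(-16) = 128)
l(S) = 128/S
x(L) = 6 - L*(-3 + L) (x(L) = 6 - (L - 3)*(L + L)/2 = 6 - (-3 + L)*2*L/2 = 6 - L*(-3 + L))
x(0)*((-139 - 1*(-120)) + l(-1)) = (6 - 1*0**2 + 3*0)*((-139 - 1*(-120)) + 128/(-1)) = (6 - 1*0 + 0)*((-139 + 120) + 128*(-1)) = (6 + 0 + 0)*(-19 - 128) = 6*(-147) = -882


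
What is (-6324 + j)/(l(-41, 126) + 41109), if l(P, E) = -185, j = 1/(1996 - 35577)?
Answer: -16335865/105712988 ≈ -0.15453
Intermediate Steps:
j = -1/33581 (j = 1/(-33581) = -1/33581 ≈ -2.9779e-5)
(-6324 + j)/(l(-41, 126) + 41109) = (-6324 - 1/33581)/(-185 + 41109) = -212366245/33581/40924 = -212366245/33581*1/40924 = -16335865/105712988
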